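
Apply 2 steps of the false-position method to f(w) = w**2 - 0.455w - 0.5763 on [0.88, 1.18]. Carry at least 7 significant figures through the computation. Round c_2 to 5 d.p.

False-position update: c = (a·f(b) − b·f(a))/(f(b) − f(a)); replace the endpoint whose sign matches f(c).
f(0.880000) = -0.202300, f(1.180000) = 0.279200
step 1: c = 1.006044, f(c) = -0.021926 < 0 → new bracket [1.006044, 1.180000]
step 2: c = 1.018710, f(c) = -0.002043 < 0 → new bracket [1.018710, 1.180000]

1.01871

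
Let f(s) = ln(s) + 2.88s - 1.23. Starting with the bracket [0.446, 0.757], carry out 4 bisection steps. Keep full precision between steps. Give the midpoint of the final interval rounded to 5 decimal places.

0.61122

f(0.446000) = -0.752956, f(0.757000) = 0.671768 (opposite signs)
step 1: m = 0.601500, f(m) = -0.006009 < 0 → root in [0.601500, 0.757000]
step 2: m = 0.679250, f(m) = 0.339474 > 0 → root in [0.601500, 0.679250]
step 3: m = 0.640375, f(m) = 0.168579 > 0 → root in [0.601500, 0.640375]
step 4: m = 0.620938, f(m) = 0.081775 > 0 → root in [0.601500, 0.620938]
Midpoint of [0.601500, 0.620938] = 0.611219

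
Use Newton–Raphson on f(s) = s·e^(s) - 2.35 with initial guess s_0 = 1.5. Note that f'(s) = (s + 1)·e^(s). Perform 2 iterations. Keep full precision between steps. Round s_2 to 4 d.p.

Newton update: s ← s − f(s)/f'(s).
s_0 = 1.500000: f = 4.372534, f' = 11.204223 → s_1 = 1.500000 - (4.372534)/(11.204223) = 1.109742
s_1 = 1.109742: f = 1.016489, f' = 6.400065 → s_2 = 1.109742 - (1.016489)/(6.400065) = 0.950918

0.9509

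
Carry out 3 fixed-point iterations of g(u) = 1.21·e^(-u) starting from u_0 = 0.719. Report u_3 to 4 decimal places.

u_1 = g(0.719000) = 0.589559
u_2 = g(0.589559) = 0.671032
u_3 = g(0.671032) = 0.618529

0.6185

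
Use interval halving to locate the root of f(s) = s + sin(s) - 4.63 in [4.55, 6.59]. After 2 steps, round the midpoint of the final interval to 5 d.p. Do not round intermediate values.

5.31500

f(4.550000) = -1.066844, f(6.590000) = 2.262024 (opposite signs)
step 1: m = 5.570000, f(m) = 0.285754 > 0 → root in [4.550000, 5.570000]
step 2: m = 5.060000, f(m) = -0.510189 < 0 → root in [5.060000, 5.570000]
Midpoint of [5.060000, 5.570000] = 5.315000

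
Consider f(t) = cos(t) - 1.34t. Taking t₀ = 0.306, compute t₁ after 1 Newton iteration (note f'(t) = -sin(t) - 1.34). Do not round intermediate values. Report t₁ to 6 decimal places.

0.637154

Newton update: t ← t − f(t)/f'(t).
t_0 = 0.306000: f = 0.543506, f' = -1.641247 → t_1 = 0.306000 - (0.543506)/(-1.641247) = 0.637154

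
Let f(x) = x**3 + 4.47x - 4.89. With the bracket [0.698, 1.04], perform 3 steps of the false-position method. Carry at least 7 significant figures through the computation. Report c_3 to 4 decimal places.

0.9198

f(0.698000) = -1.429872, f(1.040000) = 0.883664
step 1: c = 0.909372, f(c) = -0.073097 < 0 → new bracket [0.909372, 1.040000]
step 2: c = 0.919352, f(c) = -0.003454 < 0 → new bracket [0.919352, 1.040000]
step 3: c = 0.919822, f(c) = -0.000163 < 0 → new bracket [0.919822, 1.040000]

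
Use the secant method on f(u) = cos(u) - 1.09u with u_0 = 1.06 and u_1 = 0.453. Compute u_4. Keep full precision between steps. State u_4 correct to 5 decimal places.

0.70106

f(u_0) = -0.666528, f(u_1) = 0.405368
u_2 = 0.453000 - (0.405368)·(0.453000 - 1.060000)/(0.405368 - (-0.666528)) = 0.682554; f(u_2) = 0.031980
u_3 = 0.682554 - (0.031980)·(0.682554 - 0.453000)/(0.031980 - (0.405368)) = 0.702215; f(u_3) = -0.002001
u_4 = 0.702215 - (-0.002001)·(0.702215 - 0.682554)/(-0.002001 - (0.031980)) = 0.701057; f(u_4) = 0.000008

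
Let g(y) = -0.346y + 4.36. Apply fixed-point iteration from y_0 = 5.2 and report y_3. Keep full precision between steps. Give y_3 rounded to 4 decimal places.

3.1580

y_1 = g(5.200000) = 2.560800
y_2 = g(2.560800) = 3.473963
y_3 = g(3.473963) = 3.158009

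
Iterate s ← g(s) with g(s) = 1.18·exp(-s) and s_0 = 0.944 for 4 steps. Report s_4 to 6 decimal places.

0.674122

s_1 = g(0.944000) = 0.459101
s_2 = g(0.459101) = 0.745585
s_3 = g(0.745585) = 0.559859
s_4 = g(0.559859) = 0.674122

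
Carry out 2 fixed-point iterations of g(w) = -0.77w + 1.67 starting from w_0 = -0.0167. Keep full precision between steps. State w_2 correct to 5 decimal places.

w_1 = g(-0.016700) = 1.682859
w_2 = g(1.682859) = 0.374199

0.37420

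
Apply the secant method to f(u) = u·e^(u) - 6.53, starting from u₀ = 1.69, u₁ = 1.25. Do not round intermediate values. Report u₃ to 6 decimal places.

1.488535

Secant update: u_(k+1) = u_k − f(u_k)·(u_k − u_(k-1))/(f(u_k) − f(u_(k-1))).
f(u_0) = 2.628922, f(u_1) = -2.167071
u_2 = 1.250000 - (-2.167071)·(1.250000 - 1.690000)/(-2.167071 - (2.628922)) = 1.448814; f(u_2) = -0.360859
u_3 = 1.448814 - (-0.360859)·(1.448814 - 1.250000)/(-0.360859 - (-2.167071)) = 1.488535; f(u_3) = 0.065101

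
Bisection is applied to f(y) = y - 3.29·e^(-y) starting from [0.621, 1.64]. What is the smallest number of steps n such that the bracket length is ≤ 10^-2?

7

Initial width b − a = 1.64 − 0.621 = 1.019000.
After n steps the width is (b−a)/2^n; need (b−a)/2^n ≤ 10^-2.
So n ≥ log₂(1.019000/10^-2) = log₂(101.9000) ≈ 6.6710.
Hence n = 7.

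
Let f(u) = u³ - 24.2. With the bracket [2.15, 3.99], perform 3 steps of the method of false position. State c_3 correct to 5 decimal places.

f(2.150000) = -14.261625, f(3.990000) = 39.321199
step 1: c = 2.639735, f(c) = -5.805794 < 0 → new bracket [2.639735, 3.990000]
step 2: c = 2.813453, f(c) = -1.930066 < 0 → new bracket [2.813453, 3.990000]
step 3: c = 2.868501, f(c) = -0.597114 < 0 → new bracket [2.868501, 3.990000]

2.86850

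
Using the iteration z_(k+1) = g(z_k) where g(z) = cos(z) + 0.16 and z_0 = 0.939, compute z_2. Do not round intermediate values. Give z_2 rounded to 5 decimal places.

0.89128

z_1 = g(0.939000) = 0.750595
z_2 = g(0.750595) = 0.891283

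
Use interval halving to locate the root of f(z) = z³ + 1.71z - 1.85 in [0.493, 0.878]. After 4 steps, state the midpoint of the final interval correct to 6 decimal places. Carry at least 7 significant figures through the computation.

f(0.493000) = -0.887147, f(0.878000) = 0.328216 (opposite signs)
step 1: m = 0.685500, f(m) = -0.355672 < 0 → root in [0.685500, 0.878000]
step 2: m = 0.781750, f(m) = -0.035454 < 0 → root in [0.781750, 0.878000]
step 3: m = 0.829875, f(m) = 0.140615 > 0 → root in [0.781750, 0.829875]
step 4: m = 0.805812, f(m) = 0.051181 > 0 → root in [0.781750, 0.805812]
Midpoint of [0.781750, 0.805812] = 0.793781

0.793781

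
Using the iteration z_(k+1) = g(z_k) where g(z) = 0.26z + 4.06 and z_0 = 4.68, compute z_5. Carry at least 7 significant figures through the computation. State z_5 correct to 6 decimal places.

z_1 = g(4.680000) = 5.276800
z_2 = g(5.276800) = 5.431968
z_3 = g(5.431968) = 5.472312
z_4 = g(5.472312) = 5.482801
z_5 = g(5.482801) = 5.485528

5.485528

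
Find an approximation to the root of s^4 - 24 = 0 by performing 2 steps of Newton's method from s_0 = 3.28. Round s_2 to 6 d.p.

2.302337

f'(s) = 4s^3
s_0 = 3.280000: f = 91.743171, f' = 141.150208 → s_1 = 3.280000 - (91.743171)/(141.150208) = 2.630032
s_1 = 2.630032: f = 23.845807, f' = 72.768413 → s_2 = 2.630032 - (23.845807)/(72.768413) = 2.302337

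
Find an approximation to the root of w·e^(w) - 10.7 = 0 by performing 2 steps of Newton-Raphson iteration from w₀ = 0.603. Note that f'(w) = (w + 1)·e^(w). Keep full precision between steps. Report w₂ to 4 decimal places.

w_0 = 0.603000: f = -9.597961, f' = 2.929632 → w_1 = 0.603000 - (-9.597961)/(2.929632) = 3.879166
w_1 = 3.879166: f = 176.988964, f' = 236.072809 → w_2 = 3.879166 - (176.988964)/(236.072809) = 3.129444

3.1294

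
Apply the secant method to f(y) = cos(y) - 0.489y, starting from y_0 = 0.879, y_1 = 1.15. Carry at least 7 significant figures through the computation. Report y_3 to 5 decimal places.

1.03820

f(y_0) = 0.208091, f(y_1) = -0.153863
y_2 = 1.150000 - (-0.153863)·(1.150000 - 0.879000)/(-0.153863 - (0.208091)) = 1.034801; f(y_2) = 0.004680
y_3 = 1.034801 - (0.004680)·(1.034801 - 1.150000)/(0.004680 - (-0.153863)) = 1.038201; f(y_3) = 0.000091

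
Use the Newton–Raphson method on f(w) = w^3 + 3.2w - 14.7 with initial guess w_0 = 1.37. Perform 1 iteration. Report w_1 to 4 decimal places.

f'(w) = 3w^2 + 3.2
w_0 = 1.370000: f = -7.744647, f' = 8.830700 → w_1 = 1.370000 - (-7.744647)/(8.830700) = 2.247014

2.2470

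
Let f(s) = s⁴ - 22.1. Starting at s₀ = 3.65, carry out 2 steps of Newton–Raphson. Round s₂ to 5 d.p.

2.37673

f'(s) = 4s³
s_0 = 3.650000: f = 155.389006, f' = 194.508500 → s_1 = 3.650000 - (155.389006)/(194.508500) = 2.851120
s_1 = 2.851120: f = 43.978749, f' = 92.705681 → s_2 = 2.851120 - (43.978749)/(92.705681) = 2.376729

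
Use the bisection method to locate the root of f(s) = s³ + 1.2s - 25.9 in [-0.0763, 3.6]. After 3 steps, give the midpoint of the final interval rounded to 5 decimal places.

2.91069

f(-0.076300) = -25.992004, f(3.600000) = 25.076000 (opposite signs)
step 1: m = 1.761850, f(m) = -18.316794 < 0 → root in [1.761850, 3.600000]
step 2: m = 2.680925, f(m) = -3.414120 < 0 → root in [2.680925, 3.600000]
step 3: m = 3.140462, f(m) = 8.841381 > 0 → root in [2.680925, 3.140462]
Midpoint of [2.680925, 3.140462] = 2.910694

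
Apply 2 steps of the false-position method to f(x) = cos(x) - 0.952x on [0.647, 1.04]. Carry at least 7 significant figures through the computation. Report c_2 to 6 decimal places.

f(0.647000) = 0.181952, f(1.040000) = -0.483860
step 1: c = 0.754398, f(c) = 0.010497 > 0 → new bracket [0.754398, 1.040000]
step 2: c = 0.760462, f(c) = 0.000557 > 0 → new bracket [0.760462, 1.040000]

0.760462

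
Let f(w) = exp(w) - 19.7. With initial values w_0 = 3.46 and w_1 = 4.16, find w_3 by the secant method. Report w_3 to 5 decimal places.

Secant update: w_(k+1) = w_k − f(w_k)·(w_k − w_(k-1))/(f(w_k) − f(w_(k-1))).
f(w_0) = 12.116977, f(w_1) = 44.371523
w_2 = 4.160000 - (44.371523)·(4.160000 - 3.460000)/(44.371523 - (12.116977)) = 3.197033; f(w_2) = 4.759848
w_3 = 3.197033 - (4.759848)·(3.197033 - 4.160000)/(4.759848 - (44.371523)) = 3.081320; f(w_3) = 2.087146

3.08132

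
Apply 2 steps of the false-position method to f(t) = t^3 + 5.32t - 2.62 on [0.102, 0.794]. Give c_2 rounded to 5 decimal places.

0.47035

False-position update: c = (a·f(b) − b·f(a))/(f(b) − f(a)); replace the endpoint whose sign matches f(c).
f(0.102000) = -2.076299, f(0.794000) = 2.104646
step 1: c = 0.445654, f(c) = -0.160610 < 0 → new bracket [0.445654, 0.794000]
step 2: c = 0.470352, f(c) = -0.013669 < 0 → new bracket [0.470352, 0.794000]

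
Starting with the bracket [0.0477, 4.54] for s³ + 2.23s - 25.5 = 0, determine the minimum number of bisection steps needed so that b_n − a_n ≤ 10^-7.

26

Initial width b − a = 4.54 − 0.0477 = 4.492300.
After n steps the width is (b−a)/2^n; need (b−a)/2^n ≤ 10^-7.
So n ≥ log₂(4.492300/10^-7) = log₂(44923000.0000) ≈ 25.4210.
Hence n = 26.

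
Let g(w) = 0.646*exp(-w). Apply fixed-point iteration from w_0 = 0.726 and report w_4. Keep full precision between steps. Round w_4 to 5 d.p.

0.43186

w_1 = g(0.726000) = 0.312561
w_2 = g(0.312561) = 0.472595
w_3 = g(0.472595) = 0.402705
w_4 = g(0.402705) = 0.431857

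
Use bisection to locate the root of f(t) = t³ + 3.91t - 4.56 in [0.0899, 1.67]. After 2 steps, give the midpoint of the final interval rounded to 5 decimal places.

1.07746

f(0.089900) = -4.207764, f(1.670000) = 6.627163 (opposite signs)
step 1: m = 0.879950, f(m) = -0.438040 < 0 → root in [0.879950, 1.670000]
step 2: m = 1.274975, f(m) = 2.497702 > 0 → root in [0.879950, 1.274975]
Midpoint of [0.879950, 1.274975] = 1.077462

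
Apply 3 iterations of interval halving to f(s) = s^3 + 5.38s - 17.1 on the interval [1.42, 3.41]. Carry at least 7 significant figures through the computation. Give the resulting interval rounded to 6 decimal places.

f(1.420000) = -6.597112, f(3.410000) = 40.897621 (opposite signs)
step 1: m = 2.415000, f(m) = 9.977523 > 0 → root in [1.420000, 2.415000]
step 2: m = 1.917500, f(m) = 0.266426 > 0 → root in [1.420000, 1.917500]
step 3: m = 1.668750, f(m) = -3.475113 < 0 → root in [1.668750, 1.917500]

[1.668750, 1.917500]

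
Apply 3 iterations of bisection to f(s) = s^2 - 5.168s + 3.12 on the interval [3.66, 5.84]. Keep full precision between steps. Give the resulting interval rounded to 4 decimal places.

f(3.660000) = -2.399280, f(5.840000) = 7.044480 (opposite signs)
step 1: m = 4.750000, f(m) = 1.134500 > 0 → root in [3.660000, 4.750000]
step 2: m = 4.205000, f(m) = -0.929415 < 0 → root in [4.205000, 4.750000]
step 3: m = 4.477500, f(m) = 0.028286 > 0 → root in [4.205000, 4.477500]

[4.2050, 4.4775]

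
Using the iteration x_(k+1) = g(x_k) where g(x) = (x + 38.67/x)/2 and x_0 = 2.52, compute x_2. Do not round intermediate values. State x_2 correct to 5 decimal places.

6.63085

x_1 = g(2.520000) = 8.932619
x_2 = g(8.932619) = 6.630848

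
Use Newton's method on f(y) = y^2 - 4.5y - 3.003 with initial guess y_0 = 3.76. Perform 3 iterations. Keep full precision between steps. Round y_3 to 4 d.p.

Newton update: y ← y − f(y)/f'(y).
f'(y) = 2y - 4.5
y_0 = 3.760000: f = -5.785400, f' = 3.020000 → y_1 = 3.760000 - (-5.785400)/(3.020000) = 5.675695
y_1 = 5.675695: f = 3.669889, f' = 6.851391 → y_2 = 5.675695 - (3.669889)/(6.851391) = 5.140054
y_2 = 5.140054: f = 0.286912, f' = 5.780108 → y_3 = 5.140054 - (0.286912)/(5.780108) = 5.090416

5.0904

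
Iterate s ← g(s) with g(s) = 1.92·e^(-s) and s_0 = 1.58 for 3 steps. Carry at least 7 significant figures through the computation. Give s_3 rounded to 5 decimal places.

s_1 = g(1.580000) = 0.395472
s_2 = g(0.395472) = 1.292855
s_3 = g(1.292855) = 0.527013

0.52701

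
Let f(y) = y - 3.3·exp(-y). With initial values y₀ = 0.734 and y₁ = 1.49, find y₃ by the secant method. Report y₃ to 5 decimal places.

1.09559

f(y_0) = -0.849951, f(y_1) = 0.746270
y_2 = 1.490000 - (0.746270)·(1.490000 - 0.734000)/(0.746270 - (-0.849951)) = 1.136553; f(y_2) = 0.077505
y_3 = 1.136553 - (0.077505)·(1.136553 - 1.490000)/(0.077505 - (0.746270)) = 1.095591; f(y_3) = -0.007738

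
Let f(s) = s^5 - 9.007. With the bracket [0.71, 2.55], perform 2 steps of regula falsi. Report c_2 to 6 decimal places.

0.995167

f(0.710000) = -8.826577, f(2.550000) = 98.813391
step 1: c = 0.860882, f(c) = -8.534157 < 0 → new bracket [0.860882, 2.550000]
step 2: c = 0.995167, f(c) = -8.030932 < 0 → new bracket [0.995167, 2.550000]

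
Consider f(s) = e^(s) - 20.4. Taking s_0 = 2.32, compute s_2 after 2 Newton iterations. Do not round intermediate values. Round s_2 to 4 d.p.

3.0588

f'(s) = e^(s)
s_0 = 2.320000: f = -10.224326, f' = 10.175674 → s_1 = 2.320000 - (-10.224326)/(10.175674) = 3.324781
s_1 = 3.324781: f = 7.392915, f' = 27.792915 → s_2 = 3.324781 - (7.392915)/(27.792915) = 3.058781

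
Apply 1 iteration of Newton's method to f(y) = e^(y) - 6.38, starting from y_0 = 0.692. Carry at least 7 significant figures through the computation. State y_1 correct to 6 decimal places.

f'(y) = e^(y)
y_0 = 0.692000: f = -4.382293, f' = 1.997707 → y_1 = 0.692000 - (-4.382293)/(1.997707) = 2.885662

2.885662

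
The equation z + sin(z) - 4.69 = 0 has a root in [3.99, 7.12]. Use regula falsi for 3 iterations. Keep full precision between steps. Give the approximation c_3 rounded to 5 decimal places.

f(3.990000) = -1.450228, f(7.120000) = 3.172513
step 1: c = 4.971931, f(c) = -0.684576 < 0 → new bracket [4.971931, 7.120000]
step 2: c = 5.353182, f(c) = -0.138440 < 0 → new bracket [5.353182, 7.120000]
step 3: c = 5.427057, f(c) = -0.018253 < 0 → new bracket [5.427057, 7.120000]

5.42706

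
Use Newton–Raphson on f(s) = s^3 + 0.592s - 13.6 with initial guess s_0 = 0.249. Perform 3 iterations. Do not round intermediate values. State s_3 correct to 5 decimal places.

7.81355

Newton update: s ← s − f(s)/f'(s).
f'(s) = 3s^2 + 0.592
s_0 = 0.249000: f = -13.437154, f' = 0.778003 → s_1 = 0.249000 - (-13.437154)/(0.778003) = 17.520339
s_1 = 17.520339: f = 5374.855454, f' = 921.478862 → s_2 = 17.520339 - (5374.855454)/(921.478862) = 11.687481
s_2 = 11.687481: f = 1589.796368, f' = 410.383646 → s_3 = 11.687481 - (1589.796368)/(410.383646) = 7.813554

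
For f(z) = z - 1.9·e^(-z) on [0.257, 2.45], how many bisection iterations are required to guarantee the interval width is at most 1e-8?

Initial width b − a = 2.45 − 0.257 = 2.193000.
After n steps the width is (b−a)/2^n; need (b−a)/2^n ≤ 1e-8.
So n ≥ log₂(2.193000/1e-8) = log₂(219300000.0000) ≈ 27.7083.
Hence n = 28.

28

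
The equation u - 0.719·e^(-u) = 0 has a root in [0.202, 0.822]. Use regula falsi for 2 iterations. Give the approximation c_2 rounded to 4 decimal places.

f(0.202000) = -0.385491, f(0.822000) = 0.505962
step 1: c = 0.470107, f(c) = 0.020778 > 0 → new bracket [0.202000, 0.470107]
step 2: c = 0.456395, f(c) = 0.000863 > 0 → new bracket [0.202000, 0.456395]

0.4564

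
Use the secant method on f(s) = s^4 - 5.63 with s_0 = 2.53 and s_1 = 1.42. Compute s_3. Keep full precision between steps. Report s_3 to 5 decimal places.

f(s_0) = 35.341521, f(s_1) = -1.564131
s_2 = 1.420000 - (-1.564131)·(1.420000 - 2.530000)/(-1.564131 - (35.341521)) = 1.467044; f(s_2) = -0.997959
s_3 = 1.467044 - (-0.997959)·(1.467044 - 1.420000)/(-0.997959 - (-1.564131)) = 1.549965; f(s_3) = 0.141491

1.54997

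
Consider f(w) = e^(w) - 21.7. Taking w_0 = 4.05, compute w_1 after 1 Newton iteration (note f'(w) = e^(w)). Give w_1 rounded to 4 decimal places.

3.4281

w_0 = 4.050000: f = 35.697457, f' = 57.397457 → w_1 = 4.050000 - (35.697457)/(57.397457) = 3.428066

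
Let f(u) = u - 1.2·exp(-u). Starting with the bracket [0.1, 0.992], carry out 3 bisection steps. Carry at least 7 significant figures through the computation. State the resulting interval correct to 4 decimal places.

f(0.100000) = -0.985805, f(0.992000) = 0.546999 (opposite signs)
step 1: m = 0.546000, f(m) = -0.149115 < 0 → root in [0.546000, 0.992000]
step 2: m = 0.769000, f(m) = 0.212828 > 0 → root in [0.546000, 0.769000]
step 3: m = 0.657500, f(m) = 0.035726 > 0 → root in [0.546000, 0.657500]

[0.5460, 0.6575]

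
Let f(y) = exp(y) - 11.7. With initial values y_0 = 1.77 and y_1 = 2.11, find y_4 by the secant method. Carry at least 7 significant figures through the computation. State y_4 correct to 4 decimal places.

2.4578

Secant update: y_(k+1) = y_k − f(y_k)·(y_k − y_(k-1))/(f(y_k) − f(y_(k-1))).
f(y_0) = -5.829147, f(y_1) = -3.451759
y_2 = 2.110000 - (-3.451759)·(2.110000 - 1.770000)/(-3.451759 - (-5.829147)) = 2.603650; f(y_2) = 1.812973
y_3 = 2.603650 - (1.812973)·(2.603650 - 2.110000)/(1.812973 - (-3.451759)) = 2.433656; f(y_3) = -0.299515
y_4 = 2.433656 - (-0.299515)·(2.433656 - 2.603650)/(-0.299515 - (1.812973)) = 2.457758; f(y_4) = -0.021399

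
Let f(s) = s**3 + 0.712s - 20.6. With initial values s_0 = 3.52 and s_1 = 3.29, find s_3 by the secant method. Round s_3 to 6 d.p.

2.683210

f(s_0) = 25.520448, f(s_1) = 17.353769
s_2 = 3.290000 - (17.353769)·(3.290000 - 3.520000)/(17.353769 - (25.520448)) = 2.801262; f(s_2) = 3.376193
s_3 = 2.801262 - (3.376193)·(2.801262 - 3.290000)/(3.376193 - (17.353769)) = 2.683210; f(s_3) = 0.628537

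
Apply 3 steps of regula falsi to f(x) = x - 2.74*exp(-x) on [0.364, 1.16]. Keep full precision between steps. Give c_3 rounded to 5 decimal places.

f(0.364000) = -1.540002, f(1.160000) = 0.301048
step 1: c = 1.029838, f(c) = 0.051481 > 0 → new bracket [0.364000, 1.029838]
step 2: c = 1.008300, f(c) = 0.008642 > 0 → new bracket [0.364000, 1.008300]
step 3: c = 1.004705, f(c) = 0.001446 > 0 → new bracket [0.364000, 1.004705]

1.00470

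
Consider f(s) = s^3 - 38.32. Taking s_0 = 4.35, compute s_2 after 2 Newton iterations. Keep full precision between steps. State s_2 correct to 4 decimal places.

f'(s) = 3s^2
s_0 = 4.350000: f = 43.992875, f' = 56.767500 → s_1 = 4.350000 - (43.992875)/(56.767500) = 3.575034
s_1 = 3.575034: f = 7.372043, f' = 38.342607 → s_2 = 3.575034 - (7.372043)/(38.342607) = 3.382766

3.3828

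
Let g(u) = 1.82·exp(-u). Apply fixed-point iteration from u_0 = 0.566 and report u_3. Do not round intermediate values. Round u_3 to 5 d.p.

u_1 = g(0.566000) = 1.033382
u_2 = g(1.033382) = 0.647559
u_3 = g(0.647559) = 0.952445

0.95245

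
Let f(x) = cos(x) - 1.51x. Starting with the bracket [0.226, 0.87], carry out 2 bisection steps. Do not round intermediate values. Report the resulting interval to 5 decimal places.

[0.54800, 0.70900]

f(0.226000) = 0.633311, f(0.870000) = -0.668873 (opposite signs)
step 1: m = 0.548000, f(m) = 0.026088 > 0 → root in [0.548000, 0.870000]
step 2: m = 0.709000, f(m) = -0.311577 < 0 → root in [0.548000, 0.709000]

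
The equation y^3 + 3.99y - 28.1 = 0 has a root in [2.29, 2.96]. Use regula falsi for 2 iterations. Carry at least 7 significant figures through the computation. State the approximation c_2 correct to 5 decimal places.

2.60238

f(2.290000) = -6.953911, f(2.960000) = 9.644736
step 1: c = 2.570693, f(c) = -0.854612 < 0 → new bracket [2.570693, 2.960000]
step 2: c = 2.602381, f(c) = -0.092167 < 0 → new bracket [2.602381, 2.960000]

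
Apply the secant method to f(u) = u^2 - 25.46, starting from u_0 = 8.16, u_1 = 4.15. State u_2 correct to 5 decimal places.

Secant update: u_(k+1) = u_k − f(u_k)·(u_k − u_(k-1))/(f(u_k) − f(u_(k-1))).
f(u_0) = 41.125600, f(u_1) = -8.237500
u_2 = 4.150000 - (-8.237500)·(4.150000 - 8.160000)/(-8.237500 - (41.125600)) = 4.819171; f(u_2) = -2.235587

4.81917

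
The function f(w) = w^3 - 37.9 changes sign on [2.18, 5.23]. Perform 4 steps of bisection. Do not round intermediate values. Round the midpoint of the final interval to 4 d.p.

f(2.180000) = -27.539768, f(5.230000) = 105.155667 (opposite signs)
step 1: m = 3.705000, f(m) = 12.958628 > 0 → root in [2.180000, 3.705000]
step 2: m = 2.942500, f(m) = -12.422934 < 0 → root in [2.942500, 3.705000]
step 3: m = 3.323750, f(m) = -1.181490 < 0 → root in [3.323750, 3.705000]
step 4: m = 3.514375, f(m) = 5.505454 > 0 → root in [3.323750, 3.514375]
Midpoint of [3.323750, 3.514375] = 3.419062

3.4191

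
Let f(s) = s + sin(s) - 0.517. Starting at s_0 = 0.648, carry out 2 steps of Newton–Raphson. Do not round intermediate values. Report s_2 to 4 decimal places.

0.2599

f'(s) = 1 + cos(s)
s_0 = 0.648000: f = 0.734593, f' = 1.797293 → s_1 = 0.648000 - (0.734593)/(1.797293) = 0.239278
s_1 = 0.239278: f = -0.040721, f' = 1.971509 → s_2 = 0.239278 - (-0.040721)/(1.971509) = 0.259933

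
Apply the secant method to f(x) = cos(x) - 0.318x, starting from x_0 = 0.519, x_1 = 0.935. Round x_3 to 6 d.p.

1.182143

f(x_0) = 0.703274, f(x_1) = 0.296488
x_2 = 0.935000 - (0.296488)·(0.935000 - 0.519000)/(0.296488 - (0.703274)) = 1.238205; f(x_2) = -0.067255
x_3 = 1.238205 - (-0.067255)·(1.238205 - 0.935000)/(-0.067255 - (0.296488)) = 1.182143; f(x_3) = 0.003021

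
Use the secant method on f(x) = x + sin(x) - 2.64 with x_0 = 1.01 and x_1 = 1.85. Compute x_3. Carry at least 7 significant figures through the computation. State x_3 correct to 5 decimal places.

Secant update: x_(k+1) = x_k − f(x_k)·(x_k − x_(k-1))/(f(x_k) − f(x_(k-1))).
f(x_0) = -0.783168, f(x_1) = 0.171275
x_2 = 1.850000 - (0.171275)·(1.850000 - 1.010000)/(0.171275 - (-0.783168)) = 1.699262; f(x_2) = 0.051021
x_3 = 1.699262 - (0.051021)·(1.699262 - 1.850000)/(0.051021 - (0.171275)) = 1.635306; f(x_3) = -0.006774

1.63531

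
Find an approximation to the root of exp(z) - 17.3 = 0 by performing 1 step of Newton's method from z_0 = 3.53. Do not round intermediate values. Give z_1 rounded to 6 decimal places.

Newton update: z ← z − f(z)/f'(z).
f'(z) = exp(z)
z_0 = 3.530000: f = 16.823968, f' = 34.123968 → z_1 = 3.530000 - (16.823968)/(34.123968) = 3.036975

3.036975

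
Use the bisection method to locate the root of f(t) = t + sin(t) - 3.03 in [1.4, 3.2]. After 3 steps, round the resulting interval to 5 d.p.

f(1.400000) = -0.644550, f(3.200000) = 0.111626 (opposite signs)
step 1: m = 2.300000, f(m) = 0.015705 > 0 → root in [1.400000, 2.300000]
step 2: m = 1.850000, f(m) = -0.218725 < 0 → root in [1.850000, 2.300000]
step 3: m = 2.075000, f(m) = -0.079441 < 0 → root in [2.075000, 2.300000]

[2.07500, 2.30000]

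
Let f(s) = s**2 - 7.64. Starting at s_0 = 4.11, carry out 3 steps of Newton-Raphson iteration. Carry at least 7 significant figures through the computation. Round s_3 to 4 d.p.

f'(s) = 2s
s_0 = 4.110000: f = 9.252100, f' = 8.220000 → s_1 = 4.110000 - (9.252100)/(8.220000) = 2.984440
s_1 = 2.984440: f = 1.266884, f' = 5.968881 → s_2 = 2.984440 - (1.266884)/(5.968881) = 2.772192
s_2 = 2.772192: f = 0.045049, f' = 5.544384 → s_3 = 2.772192 - (0.045049)/(5.544384) = 2.764067

2.7641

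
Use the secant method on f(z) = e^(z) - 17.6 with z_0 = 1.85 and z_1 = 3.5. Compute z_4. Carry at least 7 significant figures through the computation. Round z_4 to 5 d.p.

2.88458

f(z_0) = -11.240180, f(z_1) = 15.515452
z_2 = 3.500000 - (15.515452)·(3.500000 - 1.850000)/(15.515452 - (-11.240180)) = 2.543174; f(z_2) = -4.880025
z_3 = 2.543174 - (-4.880025)·(2.543174 - 3.500000)/(-4.880025 - (15.515452)) = 2.772113; f(z_3) = -1.607603
z_4 = 2.772113 - (-1.607603)·(2.772113 - 2.543174)/(-1.607603 - (-4.880025)) = 2.884582; f(z_4) = 0.296084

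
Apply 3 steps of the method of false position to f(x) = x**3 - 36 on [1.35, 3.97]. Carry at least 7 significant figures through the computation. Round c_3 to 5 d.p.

False-position update: c = (a·f(b) − b·f(a))/(f(b) − f(a)); replace the endpoint whose sign matches f(c).
f(1.350000) = -33.539625, f(3.970000) = 26.570773
step 1: c = 2.811874, f(c) = -13.767542 < 0 → new bracket [2.811874, 3.970000]
step 2: c = 3.207144, f(c) = -3.012032 < 0 → new bracket [3.207144, 3.970000]
step 3: c = 3.284816, f(c) = -0.556779 < 0 → new bracket [3.284816, 3.970000]

3.28482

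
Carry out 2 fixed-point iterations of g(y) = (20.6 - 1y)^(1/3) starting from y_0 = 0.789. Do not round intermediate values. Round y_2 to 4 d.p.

2.6156

y_1 = g(0.789000) = 2.705840
y_2 = g(2.705840) = 2.615595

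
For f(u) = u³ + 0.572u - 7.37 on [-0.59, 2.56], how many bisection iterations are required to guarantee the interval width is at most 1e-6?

22

Initial width b − a = 2.56 − -0.59 = 3.150000.
After n steps the width is (b−a)/2^n; need (b−a)/2^n ≤ 1e-6.
So n ≥ log₂(3.150000/1e-6) = log₂(3150000.0000) ≈ 21.5869.
Hence n = 22.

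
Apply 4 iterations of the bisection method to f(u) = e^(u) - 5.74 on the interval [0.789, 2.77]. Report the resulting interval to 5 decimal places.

f(0.789000) = -3.538806, f(2.770000) = 10.218634 (opposite signs)
step 1: m = 1.779500, f(m) = 0.186892 > 0 → root in [0.789000, 1.779500]
step 2: m = 1.284250, f(m) = -2.128042 < 0 → root in [1.284250, 1.779500]
step 3: m = 1.531875, f(m) = -1.113156 < 0 → root in [1.531875, 1.779500]
step 4: m = 1.655687, f(m) = -0.503321 < 0 → root in [1.655687, 1.779500]

[1.65569, 1.77950]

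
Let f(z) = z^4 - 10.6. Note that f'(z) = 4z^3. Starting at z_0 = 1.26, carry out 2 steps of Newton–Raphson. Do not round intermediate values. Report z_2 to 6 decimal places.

z_0 = 1.260000: f = -8.079526, f' = 8.001504 → z_1 = 1.260000 - (-8.079526)/(8.001504) = 2.269751
z_1 = 2.269751: f = 15.940728, f' = 46.772934 → z_2 = 2.269751 - (15.940728)/(46.772934) = 1.928940

1.928940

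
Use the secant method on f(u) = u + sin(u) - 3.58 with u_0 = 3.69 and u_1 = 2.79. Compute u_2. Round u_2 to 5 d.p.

14.48989

f(u_0) = -0.411329, f(u_1) = -0.445607
u_2 = 2.790000 - (-0.445607)·(2.790000 - 3.690000)/(-0.445607 - (-0.411329)) = 14.489892; f(u_2) = 11.848327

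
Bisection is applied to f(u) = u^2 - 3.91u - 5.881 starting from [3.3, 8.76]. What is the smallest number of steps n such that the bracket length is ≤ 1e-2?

10

Initial width b − a = 8.76 − 3.3 = 5.460000.
After n steps the width is (b−a)/2^n; need (b−a)/2^n ≤ 1e-2.
So n ≥ log₂(5.460000/1e-2) = log₂(546.0000) ≈ 9.0928.
Hence n = 10.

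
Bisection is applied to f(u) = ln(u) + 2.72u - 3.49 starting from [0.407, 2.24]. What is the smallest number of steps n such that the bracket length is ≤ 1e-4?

15

Initial width b − a = 2.24 − 0.407 = 1.833000.
After n steps the width is (b−a)/2^n; need (b−a)/2^n ≤ 1e-4.
So n ≥ log₂(1.833000/1e-4) = log₂(18330.0000) ≈ 14.1619.
Hence n = 15.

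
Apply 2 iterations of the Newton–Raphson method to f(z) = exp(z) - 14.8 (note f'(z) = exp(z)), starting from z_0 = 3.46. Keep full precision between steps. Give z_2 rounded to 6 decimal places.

Newton update: z ← z − f(z)/f'(z).
z_0 = 3.460000: f = 17.016977, f' = 31.816977 → z_1 = 3.460000 - (17.016977)/(31.816977) = 2.925160
z_1 = 2.925160: f = 3.837217, f' = 18.637217 → z_2 = 2.925160 - (3.837217)/(18.637217) = 2.719270

2.719270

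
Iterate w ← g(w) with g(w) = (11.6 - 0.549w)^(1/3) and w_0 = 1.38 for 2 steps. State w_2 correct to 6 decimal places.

w_1 = g(1.380000) = 2.213306
w_2 = g(2.213306) = 2.181728

2.181728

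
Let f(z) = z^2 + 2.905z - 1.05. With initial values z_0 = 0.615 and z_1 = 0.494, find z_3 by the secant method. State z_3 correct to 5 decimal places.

0.32562

f(z_0) = 1.114800, f(z_1) = 0.629106
z_2 = 0.494000 - (0.629106)·(0.494000 - 0.615000)/(0.629106 - (1.114800)) = 0.337272; f(z_2) = 0.043528
z_3 = 0.337272 - (0.043528)·(0.337272 - 0.494000)/(0.043528 - (0.629106)) = 0.325622; f(z_3) = 0.001962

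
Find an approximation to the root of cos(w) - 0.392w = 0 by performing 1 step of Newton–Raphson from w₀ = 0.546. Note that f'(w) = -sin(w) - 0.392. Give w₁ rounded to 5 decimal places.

1.24895

Newton update: w ← w − f(w)/f'(w).
w_0 = 0.546000: f = 0.640576, f' = -0.911273 → w_1 = 0.546000 - (0.640576)/(-0.911273) = 1.248947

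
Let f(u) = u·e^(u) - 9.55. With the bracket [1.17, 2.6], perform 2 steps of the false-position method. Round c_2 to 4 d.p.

False-position update: c = (a·f(b) − b·f(a))/(f(b) − f(a)); replace the endpoint whose sign matches f(c).
f(1.170000) = -5.780269, f(2.600000) = 25.455719
step 1: c = 1.434624, f(c) = -3.527356 < 0 → new bracket [1.434624, 2.600000]
step 2: c = 1.576455, f(c) = -1.923468 < 0 → new bracket [1.576455, 2.600000]

1.5765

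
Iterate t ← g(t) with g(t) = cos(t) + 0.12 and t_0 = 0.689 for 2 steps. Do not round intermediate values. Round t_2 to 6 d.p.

t_1 = g(0.689000) = 0.891882
t_2 = g(0.891882) = 0.747948

0.747948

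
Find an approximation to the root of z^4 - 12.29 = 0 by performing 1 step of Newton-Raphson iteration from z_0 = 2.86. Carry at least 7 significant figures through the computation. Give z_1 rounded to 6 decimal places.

Newton update: z ← z − f(z)/f'(z).
f'(z) = 4z^3
z_0 = 2.860000: f = 54.615856, f' = 93.574624 → z_1 = 2.860000 - (54.615856)/(93.574624) = 2.276339

2.276339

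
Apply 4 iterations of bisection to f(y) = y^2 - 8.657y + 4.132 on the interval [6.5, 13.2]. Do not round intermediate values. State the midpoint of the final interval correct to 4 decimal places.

7.9656

f(6.500000) = -9.888500, f(13.200000) = 64.099600 (opposite signs)
step 1: m = 9.850000, f(m) = 15.883050 > 0 → root in [6.500000, 9.850000]
step 2: m = 8.175000, f(m) = 0.191650 > 0 → root in [6.500000, 8.175000]
step 3: m = 7.337500, f(m) = -5.549831 < 0 → root in [7.337500, 8.175000]
step 4: m = 7.756250, f(m) = -2.854442 < 0 → root in [7.756250, 8.175000]
Midpoint of [7.756250, 8.175000] = 7.965625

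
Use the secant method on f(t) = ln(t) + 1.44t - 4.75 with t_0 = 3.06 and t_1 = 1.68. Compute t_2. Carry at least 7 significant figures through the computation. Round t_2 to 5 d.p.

Secant update: t_(k+1) = t_k − f(t_k)·(t_k − t_(k-1))/(f(t_k) − f(t_(k-1))).
f(t_0) = 0.774815, f(t_1) = -1.812006
t_2 = 1.680000 - (-1.812006)·(1.680000 - 3.060000)/(-1.812006 - (0.774815)) = 2.646657; f(t_2) = 0.034483

2.64666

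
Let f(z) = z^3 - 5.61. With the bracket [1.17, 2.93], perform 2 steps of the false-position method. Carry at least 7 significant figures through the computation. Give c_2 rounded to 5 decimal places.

1.63143

False-position update: c = (a·f(b) − b·f(a))/(f(b) − f(a)); replace the endpoint whose sign matches f(c).
f(1.170000) = -4.008387, f(2.930000) = 19.543757
step 1: c = 1.469538, f(c) = -2.436471 < 0 → new bracket [1.469538, 2.930000]
step 2: c = 1.631428, f(c) = -1.267863 < 0 → new bracket [1.631428, 2.930000]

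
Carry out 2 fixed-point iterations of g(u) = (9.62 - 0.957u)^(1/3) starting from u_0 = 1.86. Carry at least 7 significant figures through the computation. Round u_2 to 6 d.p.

u_1 = g(1.860000) = 1.986575
u_2 = g(1.986575) = 1.976291

1.976291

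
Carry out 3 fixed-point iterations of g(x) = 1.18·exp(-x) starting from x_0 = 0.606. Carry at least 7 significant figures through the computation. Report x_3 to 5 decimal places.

x_1 = g(0.606000) = 0.643724
x_2 = g(0.643724) = 0.619892
x_3 = g(0.619892) = 0.634843

0.63484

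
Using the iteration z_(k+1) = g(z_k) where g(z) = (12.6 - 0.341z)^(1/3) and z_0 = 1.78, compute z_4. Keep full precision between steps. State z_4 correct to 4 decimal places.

2.2781

z_1 = g(1.780000) = 2.288985
z_2 = g(2.288985) = 2.277889
z_3 = g(2.277889) = 2.278132
z_4 = g(2.278132) = 2.278126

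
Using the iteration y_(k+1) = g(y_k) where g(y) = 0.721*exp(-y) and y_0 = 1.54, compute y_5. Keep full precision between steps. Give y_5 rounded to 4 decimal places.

0.4422

y_1 = g(1.540000) = 0.154569
y_2 = g(0.154569) = 0.617742
y_3 = g(0.617742) = 0.388735
y_4 = g(0.388735) = 0.488776
y_5 = g(0.488776) = 0.442245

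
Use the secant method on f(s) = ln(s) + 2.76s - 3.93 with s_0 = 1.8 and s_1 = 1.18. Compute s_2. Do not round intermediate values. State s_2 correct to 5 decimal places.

Secant update: s_(k+1) = s_k − f(s_k)·(s_k − s_(k-1))/(f(s_k) − f(s_(k-1))).
f(s_0) = 1.625787, f(s_1) = -0.507686
s_2 = 1.180000 - (-0.507686)·(1.180000 - 1.800000)/(-0.507686 - (1.625787)) = 1.327537; f(s_2) = 0.017326

1.32754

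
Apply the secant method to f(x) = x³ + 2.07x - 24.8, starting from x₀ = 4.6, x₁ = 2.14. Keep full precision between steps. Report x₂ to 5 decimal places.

2.42071

Secant update: x_(k+1) = x_k − f(x_k)·(x_k − x_(k-1))/(f(x_k) − f(x_(k-1))).
f(x_0) = 82.058000, f(x_1) = -10.569856
x_2 = 2.140000 - (-10.569856)·(2.140000 - 4.600000)/(-10.569856 - (82.058000)) = 2.420713; f(x_2) = -5.604105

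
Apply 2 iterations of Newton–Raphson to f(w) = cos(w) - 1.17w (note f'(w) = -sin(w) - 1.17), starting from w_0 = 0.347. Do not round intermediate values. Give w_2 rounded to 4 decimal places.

0.6702

w_0 = 0.347000: f = 0.534407, f' = -1.510078 → w_1 = 0.347000 - (0.534407)/(-1.510078) = 0.700894
w_1 = 0.700894: f = -0.055780, f' = -1.814901 → w_2 = 0.700894 - (-0.055780)/(-1.814901) = 0.670160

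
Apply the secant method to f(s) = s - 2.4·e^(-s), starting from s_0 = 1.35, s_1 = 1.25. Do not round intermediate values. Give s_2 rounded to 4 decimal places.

Secant update: s_(k+1) = s_k − f(s_k)·(s_k − s_(k-1))/(f(s_k) − f(s_(k-1))).
f(s_0) = 0.727823, f(s_1) = 0.562388
s_2 = 1.250000 - (0.562388)·(1.250000 - 1.350000)/(0.562388 - (0.727823)) = 0.910054; f(s_2) = -0.055951

0.9101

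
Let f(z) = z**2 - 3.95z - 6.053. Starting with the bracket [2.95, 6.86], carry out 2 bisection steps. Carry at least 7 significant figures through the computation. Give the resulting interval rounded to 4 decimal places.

[4.9050, 5.8825]

f(2.950000) = -9.003000, f(6.860000) = 13.909600 (opposite signs)
step 1: m = 4.905000, f(m) = -1.368725 < 0 → root in [4.905000, 6.860000]
step 2: m = 5.882500, f(m) = 5.314931 > 0 → root in [4.905000, 5.882500]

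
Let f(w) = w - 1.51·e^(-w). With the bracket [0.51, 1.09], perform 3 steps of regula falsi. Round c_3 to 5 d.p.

False-position update: c = (a·f(b) − b·f(a))/(f(b) − f(a)); replace the endpoint whose sign matches f(c).
f(0.510000) = -0.396748, f(1.090000) = 0.582313
step 1: c = 0.745035, f(c) = 0.028212 > 0 → new bracket [0.510000, 0.745035]
step 2: c = 0.729432, f(c) = 0.001336 > 0 → new bracket [0.510000, 0.729432]
step 3: c = 0.728696, f(c) = 0.000063 > 0 → new bracket [0.510000, 0.728696]

0.72870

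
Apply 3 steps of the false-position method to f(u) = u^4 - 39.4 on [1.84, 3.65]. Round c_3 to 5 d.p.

2.41355

False-position update: c = (a·f(b) − b·f(a))/(f(b) − f(a)); replace the endpoint whose sign matches f(c).
f(1.840000) = -27.937713, f(3.650000) = 138.089006
step 1: c = 2.144573, f(c) = -18.247420 < 0 → new bracket [2.144573, 3.650000]
step 2: c = 2.320285, f(c) = -10.415540 < 0 → new bracket [2.320285, 3.650000]
step 3: c = 2.413546, f(c) = -5.466997 < 0 → new bracket [2.413546, 3.650000]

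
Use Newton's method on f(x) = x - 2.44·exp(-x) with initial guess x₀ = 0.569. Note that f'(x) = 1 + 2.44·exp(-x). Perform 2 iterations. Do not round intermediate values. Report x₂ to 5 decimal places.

x_0 = 0.569000: f = -0.812263, f' = 2.381263 → x_1 = 0.569000 - (-0.812263)/(2.381263) = 0.910106
x_1 = 0.910106: f = -0.071949, f' = 1.982055 → x_2 = 0.910106 - (-0.071949)/(1.982055) = 0.946406

0.94641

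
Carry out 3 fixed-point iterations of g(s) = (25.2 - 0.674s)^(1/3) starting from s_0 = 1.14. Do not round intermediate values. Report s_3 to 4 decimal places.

s_1 = g(1.140000) = 2.901689
s_2 = g(2.901689) = 2.853899
s_3 = g(2.853899) = 2.855217

2.8552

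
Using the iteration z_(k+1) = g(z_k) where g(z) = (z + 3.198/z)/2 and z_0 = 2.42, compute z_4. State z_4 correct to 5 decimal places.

1.78830

z_1 = g(2.420000) = 1.870744
z_2 = g(1.870744) = 1.790112
z_3 = g(1.790112) = 1.788296
z_4 = g(1.788296) = 1.788295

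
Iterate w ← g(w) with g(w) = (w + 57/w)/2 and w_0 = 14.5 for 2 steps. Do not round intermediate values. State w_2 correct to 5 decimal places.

7.70037

w_1 = g(14.500000) = 9.215517
w_2 = g(9.215517) = 7.700369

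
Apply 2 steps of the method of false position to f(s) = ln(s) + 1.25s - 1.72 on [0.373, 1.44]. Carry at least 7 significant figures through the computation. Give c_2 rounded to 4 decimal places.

1.2279

False-position update: c = (a·f(b) − b·f(a))/(f(b) − f(a)); replace the endpoint whose sign matches f(c).
f(0.373000) = -2.239927, f(1.440000) = 0.444643
step 1: c = 1.263274, f(c) = 0.092799 > 0 → new bracket [0.373000, 1.263274]
step 2: c = 1.227858, f(c) = 0.020093 > 0 → new bracket [0.373000, 1.227858]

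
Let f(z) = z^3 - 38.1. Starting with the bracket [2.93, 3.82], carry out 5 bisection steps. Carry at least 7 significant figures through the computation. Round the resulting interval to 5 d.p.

[3.34719, 3.37500]

f(2.930000) = -12.946243, f(3.820000) = 17.642968 (opposite signs)
step 1: m = 3.375000, f(m) = 0.343359 > 0 → root in [2.930000, 3.375000]
step 2: m = 3.152500, f(m) = -6.769647 < 0 → root in [3.152500, 3.375000]
step 3: m = 3.263750, f(m) = -3.334326 < 0 → root in [3.263750, 3.375000]
step 4: m = 3.319375, f(m) = -1.526295 < 0 → root in [3.319375, 3.375000]
step 5: m = 3.347187, f(m) = -0.599235 < 0 → root in [3.347187, 3.375000]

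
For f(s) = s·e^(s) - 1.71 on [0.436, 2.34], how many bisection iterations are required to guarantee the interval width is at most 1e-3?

11

Initial width b − a = 2.34 − 0.436 = 1.904000.
After n steps the width is (b−a)/2^n; need (b−a)/2^n ≤ 1e-3.
So n ≥ log₂(1.904000/1e-3) = log₂(1904.0000) ≈ 10.8948.
Hence n = 11.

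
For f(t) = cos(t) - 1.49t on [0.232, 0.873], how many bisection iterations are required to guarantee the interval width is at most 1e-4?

13

Initial width b − a = 0.873 − 0.232 = 0.641000.
After n steps the width is (b−a)/2^n; need (b−a)/2^n ≤ 1e-4.
So n ≥ log₂(0.641000/1e-4) = log₂(6410.0000) ≈ 12.6461.
Hence n = 13.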